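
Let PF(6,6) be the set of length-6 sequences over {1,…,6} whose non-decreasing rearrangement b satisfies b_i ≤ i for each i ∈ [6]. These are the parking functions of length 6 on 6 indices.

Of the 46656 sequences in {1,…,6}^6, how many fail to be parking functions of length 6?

#PF = (6+1−6)·(6+1)^{6−1} = 1 · 16807 = 16807 [KW]
E.g. (4,2,3,5,4,3) → sorted (2,3,3,4,4,5): b_1=2>1, not a PF.
So 46656 − 16807 = 29849 fail.

29849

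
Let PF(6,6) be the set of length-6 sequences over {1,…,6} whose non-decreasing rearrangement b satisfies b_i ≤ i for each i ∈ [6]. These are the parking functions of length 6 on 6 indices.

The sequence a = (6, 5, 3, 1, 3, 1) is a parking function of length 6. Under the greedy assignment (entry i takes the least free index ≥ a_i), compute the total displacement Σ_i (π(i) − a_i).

Σπ = 21 ({1..6} each once); Σa = 6+5+3+1+3+1 = 19; disp = 21−19 = 2.

2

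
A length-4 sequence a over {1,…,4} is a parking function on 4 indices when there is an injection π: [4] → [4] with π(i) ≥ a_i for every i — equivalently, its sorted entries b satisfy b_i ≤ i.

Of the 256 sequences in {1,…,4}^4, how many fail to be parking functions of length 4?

#PF = (4−4+1)·(4+1)^(4−1) = 1 · 125 = 125 (Pollak)
Check (3,4,4,4) → sorted (3,4,4,4): b_1=3>1, not a PF.
Total 256; non-PF = 256−125 = 131

131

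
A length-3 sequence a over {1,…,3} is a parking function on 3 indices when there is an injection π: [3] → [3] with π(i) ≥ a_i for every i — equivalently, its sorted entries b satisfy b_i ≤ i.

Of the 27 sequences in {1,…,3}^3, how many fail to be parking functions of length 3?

11

|PF(3,3)| = (4−3)·4^(3−1) = 1·16 = 16 (Konheim–Weiss)
Example (3,3,2) → sorted (2,3,3): b_1=2>1, not a PF.
So 27 − 16 = 11 fail.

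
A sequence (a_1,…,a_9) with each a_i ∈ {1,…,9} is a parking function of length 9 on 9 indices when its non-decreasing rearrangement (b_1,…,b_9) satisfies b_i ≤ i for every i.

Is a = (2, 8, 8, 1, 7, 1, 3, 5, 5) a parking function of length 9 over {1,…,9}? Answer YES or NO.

Rearranged: b = (1, 1, 2, 3, 5, 5, 7, 8, 8).
  b_1=1 ≤ 1
  b_2=1 ≤ 2
  b_3=2 ≤ 3
  b_4=3 ≤ 4
  b_5=5 ≤ 5
  b_6=5 ≤ 6
  b_7=7 ≤ 7
  b_8=8 ≤ 8
  b_9=8 ≤ 9
All bounds hold ⇒ YES

YES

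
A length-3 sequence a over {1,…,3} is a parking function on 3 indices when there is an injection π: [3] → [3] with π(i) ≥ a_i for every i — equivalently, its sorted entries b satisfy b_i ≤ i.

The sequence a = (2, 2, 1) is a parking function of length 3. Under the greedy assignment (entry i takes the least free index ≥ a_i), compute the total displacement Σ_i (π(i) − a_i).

1

Σπ(i) = 1+…+3 = 6; Σa = 2+2+1 = 5; disp = 6−5 = 1.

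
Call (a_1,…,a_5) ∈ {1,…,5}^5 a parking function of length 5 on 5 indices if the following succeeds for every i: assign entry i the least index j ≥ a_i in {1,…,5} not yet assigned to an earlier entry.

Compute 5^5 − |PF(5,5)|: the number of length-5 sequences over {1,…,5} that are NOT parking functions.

1829

#PF = 1·6^4 = 1×1296 = 1296 (Konheim–Weiss)
Example (5,5,5,5,5) → sorted (5,5,5,5,5): b_1=5>1, not a PF.
So 3125 − 1296 = 1829 fail.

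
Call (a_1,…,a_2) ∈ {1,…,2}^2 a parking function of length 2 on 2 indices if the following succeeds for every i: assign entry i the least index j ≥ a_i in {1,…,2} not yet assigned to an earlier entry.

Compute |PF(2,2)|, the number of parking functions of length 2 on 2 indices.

3

Count = (2+1−2)·(2+1)^{2−1} = 1 · 3 = 3 (Pollak)
One tuple (1,2) → sorted (1,2): b_i ≤ i ∀i, a PF.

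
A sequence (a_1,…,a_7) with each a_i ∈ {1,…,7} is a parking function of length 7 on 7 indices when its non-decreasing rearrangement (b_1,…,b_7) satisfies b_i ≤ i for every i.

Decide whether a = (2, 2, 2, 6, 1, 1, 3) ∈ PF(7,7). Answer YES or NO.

Rearranged: b = (1, 1, 2, 2, 2, 3, 6).
  b_1=1 ≤ 1
  b_2=1 ≤ 2
  b_3=2 ≤ 3
  b_4=2 ≤ 4
  b_5=2 ≤ 5
  b_6=3 ≤ 6
  b_7=6 ≤ 7
All bounds hold ⇒ YES

YES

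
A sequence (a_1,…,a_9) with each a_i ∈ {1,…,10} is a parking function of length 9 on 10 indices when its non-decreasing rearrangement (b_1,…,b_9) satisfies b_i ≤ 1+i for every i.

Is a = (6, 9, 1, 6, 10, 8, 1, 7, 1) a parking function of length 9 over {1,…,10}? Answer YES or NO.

Sorted: b = (1, 1, 1, 6, 6, 7, 8, 9, 10).
  b_1=1 ≤ 2
  b_2=1 ≤ 3
  b_3=1 ≤ 4
  b_4=6 > 5
  fails at i=4 ⇒ NO

NO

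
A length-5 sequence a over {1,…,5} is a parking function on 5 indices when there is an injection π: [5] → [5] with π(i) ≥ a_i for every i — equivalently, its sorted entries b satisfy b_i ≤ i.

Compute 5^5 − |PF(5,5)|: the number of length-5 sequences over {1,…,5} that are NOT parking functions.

Count = (6−5)·6^(5−1) = 1×1296 = 1296 [KW]
Check (3,4,4,3,3) → sorted (3,3,3,4,4): b_1=3>1, not a PF.
Total 3125; non-PF = 3125−1296 = 1829

1829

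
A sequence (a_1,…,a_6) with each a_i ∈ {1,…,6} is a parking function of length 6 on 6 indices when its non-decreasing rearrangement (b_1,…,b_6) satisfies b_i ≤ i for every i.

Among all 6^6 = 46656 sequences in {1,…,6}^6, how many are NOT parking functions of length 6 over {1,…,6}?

29849

|PF(6,6)| = (6−6+1)·(6+1)^(6−1) = 1 · 16807 = 16807 (Pollak)
E.g. (4,2,5,5,4,4) → sorted (2,4,4,4,5,5): b_1=2>1, not a PF.
6^6 − 16807 = 46656 − 16807 = 29849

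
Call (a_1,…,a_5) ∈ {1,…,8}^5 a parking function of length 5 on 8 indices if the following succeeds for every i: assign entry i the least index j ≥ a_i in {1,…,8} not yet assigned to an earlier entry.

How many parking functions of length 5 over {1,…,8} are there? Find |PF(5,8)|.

26244

|PF(5,8)| = (9−5)·9^(5−1) = 4·6561 = 26244 (Pollak)
One tuple (7,3,4,2,6) → sorted (2,3,4,6,7): b_i ≤ 3+i ∀i, a PF.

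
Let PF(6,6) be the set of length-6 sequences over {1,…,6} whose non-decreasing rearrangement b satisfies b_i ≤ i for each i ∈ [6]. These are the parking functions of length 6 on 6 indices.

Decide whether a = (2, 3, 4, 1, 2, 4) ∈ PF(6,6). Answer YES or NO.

YES

Order a: b = (1, 2, 2, 3, 4, 4).
  b_1=1 ≤ 1
  b_2=2 ≤ 2
  b_3=2 ≤ 3
  b_4=3 ≤ 4
  b_5=4 ≤ 5
  b_6=4 ≤ 6
All bounds hold ⇒ YES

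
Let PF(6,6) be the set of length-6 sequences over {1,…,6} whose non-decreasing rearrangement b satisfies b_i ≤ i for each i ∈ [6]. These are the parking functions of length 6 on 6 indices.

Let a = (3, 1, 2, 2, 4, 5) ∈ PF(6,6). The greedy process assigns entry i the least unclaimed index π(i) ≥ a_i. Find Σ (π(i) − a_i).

4

Σπ(i) = 1+…+6 = 21; Σa = 3+1+2+2+4+5 = 17; disp = 21−17 = 4.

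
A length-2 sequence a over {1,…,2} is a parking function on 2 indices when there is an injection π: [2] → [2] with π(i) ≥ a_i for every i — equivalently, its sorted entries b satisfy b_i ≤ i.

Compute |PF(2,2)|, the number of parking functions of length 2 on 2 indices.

#PF = 1·3^1 = 1 · 3 = 3 [KW]
E.g. (2,1) → sorted (1,2): b_i ≤ i ∀i, a PF.

3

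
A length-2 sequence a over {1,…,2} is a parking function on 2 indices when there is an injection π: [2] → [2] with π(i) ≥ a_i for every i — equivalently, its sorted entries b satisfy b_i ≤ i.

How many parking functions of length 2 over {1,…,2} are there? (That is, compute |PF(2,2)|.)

|PF(2,2)| = (2+1−2)·(2+1)^{2−1} = 1 · 3 = 3 (Pollak)
E.g. (2,1) → sorted (1,2): b_i ≤ i ∀i, a PF.

3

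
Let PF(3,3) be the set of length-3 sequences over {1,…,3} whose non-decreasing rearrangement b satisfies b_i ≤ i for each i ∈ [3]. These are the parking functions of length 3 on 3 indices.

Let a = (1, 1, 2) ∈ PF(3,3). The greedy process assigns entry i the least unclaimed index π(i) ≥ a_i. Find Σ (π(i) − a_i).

Σπ = 3·4/2 = 6 (π permutes [3]); Σa = 1+1+2 = 4; disp = 6−4 = 2.

2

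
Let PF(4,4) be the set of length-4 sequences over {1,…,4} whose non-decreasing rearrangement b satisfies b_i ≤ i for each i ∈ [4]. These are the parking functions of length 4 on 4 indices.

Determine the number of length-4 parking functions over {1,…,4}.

125

|PF(4,4)| = (4−4+1)·(4+1)^(4−1) = 1×125 = 125
Example (3,1,2,3) → sorted (1,2,3,3): b_i ≤ i ∀i, a PF.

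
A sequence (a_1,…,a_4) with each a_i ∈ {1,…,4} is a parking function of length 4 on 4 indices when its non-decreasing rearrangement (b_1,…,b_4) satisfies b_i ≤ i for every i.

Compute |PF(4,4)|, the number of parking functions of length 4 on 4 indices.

Count = (4+1−4)·(4+1)^{4−1} = 1 · 125 = 125 (Konheim–Weiss)
E.g. (2,3,3,1) → sorted (1,2,3,3): b_i ≤ i ∀i, a PF.

125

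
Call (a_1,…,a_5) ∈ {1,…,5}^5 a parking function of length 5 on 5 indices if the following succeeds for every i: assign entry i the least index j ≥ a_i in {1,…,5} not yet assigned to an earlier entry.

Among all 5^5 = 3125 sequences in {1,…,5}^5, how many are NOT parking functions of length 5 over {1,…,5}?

1829

|PF(5,5)| = 1·6^4 = 1 · 1296 = 1296
One tuple (5,5,5,3,5) → sorted (3,5,5,5,5): b_1=3>1, not a PF.
5^5 − 1296 = 3125 − 1296 = 1829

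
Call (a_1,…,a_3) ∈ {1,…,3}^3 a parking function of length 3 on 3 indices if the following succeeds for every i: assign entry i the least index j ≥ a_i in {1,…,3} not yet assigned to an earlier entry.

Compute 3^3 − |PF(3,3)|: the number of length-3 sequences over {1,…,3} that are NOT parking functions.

#PF = (3−3+1)·(3+1)^(3−1) = 1·16 = 16 (Konheim–Weiss)
Example (2,3,3) → sorted (2,3,3): b_1=2>1, not a PF.
So 27 − 16 = 11 fail.

11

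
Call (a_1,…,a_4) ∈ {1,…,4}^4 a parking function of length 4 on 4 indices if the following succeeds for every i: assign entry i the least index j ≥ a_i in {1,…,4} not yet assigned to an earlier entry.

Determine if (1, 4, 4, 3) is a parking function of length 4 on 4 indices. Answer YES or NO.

NO

Sorted: b = (1, 3, 4, 4).
  b_1=1 ≤ 1
  b_2=3 > 2
  fails at i=2 ⇒ NO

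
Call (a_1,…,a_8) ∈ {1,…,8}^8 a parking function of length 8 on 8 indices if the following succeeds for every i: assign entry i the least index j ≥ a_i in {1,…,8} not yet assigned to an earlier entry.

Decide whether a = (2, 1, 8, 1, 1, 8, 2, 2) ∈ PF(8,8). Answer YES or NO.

NO

Order a: b = (1, 1, 1, 2, 2, 2, 8, 8).
  b_1=1 ≤ 1
  b_2=1 ≤ 2
  b_3=1 ≤ 3
  b_4=2 ≤ 4
  b_5=2 ≤ 5
  b_6=2 ≤ 6
  b_7=8 > 7
  fails at i=7 ⇒ NO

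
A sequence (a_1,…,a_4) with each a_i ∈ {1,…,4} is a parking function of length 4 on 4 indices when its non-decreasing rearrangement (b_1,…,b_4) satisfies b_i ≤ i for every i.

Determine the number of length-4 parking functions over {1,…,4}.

#PF = (4−4+1)·(4+1)^(4−1) = 1×125 = 125 (Pollak)
Check (4,3,2,1) → sorted (1,2,3,4): b_i ≤ i ∀i, a PF.

125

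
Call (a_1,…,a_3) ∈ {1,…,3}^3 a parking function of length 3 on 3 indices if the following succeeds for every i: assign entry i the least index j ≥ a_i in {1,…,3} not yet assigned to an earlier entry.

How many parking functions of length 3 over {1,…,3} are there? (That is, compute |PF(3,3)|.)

16

#PF = (3+1−3)·(3+1)^{3−1} = 1·16 = 16
One tuple (2,1,3) → sorted (1,2,3): b_i ≤ i ∀i, a PF.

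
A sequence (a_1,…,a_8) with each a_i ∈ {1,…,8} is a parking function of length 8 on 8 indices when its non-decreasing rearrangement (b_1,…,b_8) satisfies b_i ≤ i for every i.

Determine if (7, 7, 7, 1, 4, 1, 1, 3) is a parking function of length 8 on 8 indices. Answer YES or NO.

Order a: b = (1, 1, 1, 3, 4, 7, 7, 7).
  b_1=1 ≤ 1
  b_2=1 ≤ 2
  b_3=1 ≤ 3
  b_4=3 ≤ 4
  b_5=4 ≤ 5
  b_6=7 > 6
  fails at i=6 ⇒ NO

NO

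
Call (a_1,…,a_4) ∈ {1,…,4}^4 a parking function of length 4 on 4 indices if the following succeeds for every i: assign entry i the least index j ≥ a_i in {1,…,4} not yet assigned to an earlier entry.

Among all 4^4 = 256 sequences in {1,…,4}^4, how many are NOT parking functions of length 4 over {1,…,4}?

Count = (5−4)·5^(4−1) = 1·125 = 125 (Konheim–Weiss)
Check (4,4,4,4) → sorted (4,4,4,4): b_1=4>1, not a PF.
Total 256; non-PF = 256−125 = 131

131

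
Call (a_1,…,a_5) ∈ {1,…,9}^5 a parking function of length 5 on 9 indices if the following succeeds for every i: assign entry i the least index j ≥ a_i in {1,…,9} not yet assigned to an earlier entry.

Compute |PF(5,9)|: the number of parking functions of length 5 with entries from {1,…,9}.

|PF| = (9−5+1)·(9+1)^(5−1) = 5·10000 = 50000
Example (6,7,3,2,6) → sorted (2,3,6,6,7): b_i ≤ 4+i ∀i, a PF.

50000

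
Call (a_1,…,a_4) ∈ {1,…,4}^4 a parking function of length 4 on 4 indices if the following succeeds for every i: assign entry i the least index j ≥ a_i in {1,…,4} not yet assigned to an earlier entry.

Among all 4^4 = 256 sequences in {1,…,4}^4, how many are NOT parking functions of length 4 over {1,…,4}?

131

#PF = (4+1−4)·(4+1)^{4−1} = 1×125 = 125 (Konheim–Weiss)
E.g. (4,4,2,4) → sorted (2,4,4,4): b_1=2>1, not a PF.
Total 256; non-PF = 256−125 = 131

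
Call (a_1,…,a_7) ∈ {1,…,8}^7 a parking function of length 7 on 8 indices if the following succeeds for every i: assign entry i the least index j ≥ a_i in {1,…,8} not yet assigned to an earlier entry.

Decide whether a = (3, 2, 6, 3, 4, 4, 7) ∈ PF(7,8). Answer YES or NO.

Order a: b = (2, 3, 3, 4, 4, 6, 7).
  b_1=2 ≤ 2
  b_2=3 ≤ 3
  b_3=3 ≤ 4
  b_4=4 ≤ 5
  b_5=4 ≤ 6
  b_6=6 ≤ 7
  b_7=7 ≤ 8
All bounds hold ⇒ YES

YES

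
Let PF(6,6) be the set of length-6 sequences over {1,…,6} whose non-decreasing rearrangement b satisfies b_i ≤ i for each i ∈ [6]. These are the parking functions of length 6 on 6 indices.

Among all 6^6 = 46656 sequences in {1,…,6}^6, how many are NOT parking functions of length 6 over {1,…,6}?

29849

#PF = (7−6)·7^(6−1) = 1 · 16807 = 16807
Check (5,5,6,1,5,4) → sorted (1,4,5,5,5,6): b_2=4>2, not a PF.
Total 46656; non-PF = 46656−16807 = 29849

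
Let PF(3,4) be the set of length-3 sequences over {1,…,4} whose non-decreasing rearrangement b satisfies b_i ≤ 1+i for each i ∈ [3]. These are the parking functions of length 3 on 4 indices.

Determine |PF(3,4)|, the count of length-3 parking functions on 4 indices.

|PF(3,4)| = (5−3)·5^(3−1) = 2 · 25 = 50 (Pollak)
Check (4,2,3) → sorted (2,3,4): b_i ≤ 1+i ∀i, a PF.

50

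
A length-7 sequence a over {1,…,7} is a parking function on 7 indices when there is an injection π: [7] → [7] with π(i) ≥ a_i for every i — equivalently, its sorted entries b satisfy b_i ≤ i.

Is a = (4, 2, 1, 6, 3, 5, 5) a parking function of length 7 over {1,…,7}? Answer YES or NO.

Order a: b = (1, 2, 3, 4, 5, 5, 6).
  b_1=1 ≤ 1
  b_2=2 ≤ 2
  b_3=3 ≤ 3
  b_4=4 ≤ 4
  b_5=5 ≤ 5
  b_6=5 ≤ 6
  b_7=6 ≤ 7
All bounds hold ⇒ YES

YES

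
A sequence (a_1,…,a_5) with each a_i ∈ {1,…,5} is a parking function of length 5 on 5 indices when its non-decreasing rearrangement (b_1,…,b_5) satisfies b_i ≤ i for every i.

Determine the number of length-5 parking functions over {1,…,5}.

|PF| = (6−5)·6^(5−1) = 1×1296 = 1296 [KW]
One tuple (4,1,4,2,3) → sorted (1,2,3,4,4): b_i ≤ i ∀i, a PF.

1296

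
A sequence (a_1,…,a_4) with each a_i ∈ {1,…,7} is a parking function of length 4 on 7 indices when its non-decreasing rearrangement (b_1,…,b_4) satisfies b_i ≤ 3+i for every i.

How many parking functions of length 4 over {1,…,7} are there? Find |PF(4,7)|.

2048

Count = (8−4)·8^(4−1) = 4·512 = 2048 (Pollak)
Example (3,3,1,6) → sorted (1,3,3,6): b_i ≤ 3+i ∀i, a PF.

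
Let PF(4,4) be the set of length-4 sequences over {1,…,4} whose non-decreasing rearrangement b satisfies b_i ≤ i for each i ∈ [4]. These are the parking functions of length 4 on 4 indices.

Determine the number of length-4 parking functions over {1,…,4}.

|PF| = 1·5^3 = 1 · 125 = 125
E.g. (2,2,1,4) → sorted (1,2,2,4): b_i ≤ i ∀i, a PF.

125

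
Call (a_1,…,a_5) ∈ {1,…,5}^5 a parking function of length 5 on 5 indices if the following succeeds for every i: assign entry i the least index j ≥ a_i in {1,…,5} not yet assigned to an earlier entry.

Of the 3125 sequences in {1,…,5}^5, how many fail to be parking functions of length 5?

|PF| = (5+1−5)·(5+1)^{5−1} = 1·1296 = 1296 (Konheim–Weiss)
Example (5,4,4,4,1) → sorted (1,4,4,4,5): b_2=4>2, not a PF.
So 3125 − 1296 = 1829 fail.

1829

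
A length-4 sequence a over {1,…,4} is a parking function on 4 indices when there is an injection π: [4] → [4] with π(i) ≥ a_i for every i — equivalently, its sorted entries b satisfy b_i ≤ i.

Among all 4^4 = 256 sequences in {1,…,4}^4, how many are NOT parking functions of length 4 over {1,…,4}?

Count = (5−4)·5^(4−1) = 1·125 = 125 (Pollak)
Check (4,4,1,4) → sorted (1,4,4,4): b_2=4>2, not a PF.
So 256 − 125 = 131 fail.

131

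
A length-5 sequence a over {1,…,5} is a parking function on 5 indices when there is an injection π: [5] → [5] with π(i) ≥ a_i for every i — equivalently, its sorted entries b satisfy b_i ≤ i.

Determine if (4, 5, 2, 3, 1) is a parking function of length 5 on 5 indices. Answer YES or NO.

Sorted: b = (1, 2, 3, 4, 5).
  b_1=1 ≤ 1
  b_2=2 ≤ 2
  b_3=3 ≤ 3
  b_4=4 ≤ 4
  b_5=5 ≤ 5
All bounds hold ⇒ YES

YES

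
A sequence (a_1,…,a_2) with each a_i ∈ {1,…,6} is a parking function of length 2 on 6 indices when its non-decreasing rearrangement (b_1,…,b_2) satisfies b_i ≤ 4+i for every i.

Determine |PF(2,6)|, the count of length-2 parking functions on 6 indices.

|PF(2,6)| = (6−2+1)·(6+1)^(2−1) = 5·7 = 35 [KW]
Check (4,3) → sorted (3,4): b_i ≤ 4+i ∀i, a PF.

35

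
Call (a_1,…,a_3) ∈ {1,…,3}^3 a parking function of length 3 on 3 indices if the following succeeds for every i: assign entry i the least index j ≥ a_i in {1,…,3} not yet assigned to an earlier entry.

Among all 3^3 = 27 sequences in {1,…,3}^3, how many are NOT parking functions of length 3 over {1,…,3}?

11

|PF(3,3)| = (3+1−3)·(3+1)^{3−1} = 1·16 = 16 (Konheim–Weiss)
One tuple (3,3,2) → sorted (2,3,3): b_1=2>1, not a PF.
So 27 − 16 = 11 fail.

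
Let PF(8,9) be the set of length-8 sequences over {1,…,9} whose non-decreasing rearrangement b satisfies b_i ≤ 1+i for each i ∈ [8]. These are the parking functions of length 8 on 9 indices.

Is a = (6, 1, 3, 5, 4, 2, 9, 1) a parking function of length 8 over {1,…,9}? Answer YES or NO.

Order a: b = (1, 1, 2, 3, 4, 5, 6, 9).
  b_1=1 ≤ 2
  b_2=1 ≤ 3
  b_3=2 ≤ 4
  b_4=3 ≤ 5
  b_5=4 ≤ 6
  b_6=5 ≤ 7
  b_7=6 ≤ 8
  b_8=9 ≤ 9
All bounds hold ⇒ YES

YES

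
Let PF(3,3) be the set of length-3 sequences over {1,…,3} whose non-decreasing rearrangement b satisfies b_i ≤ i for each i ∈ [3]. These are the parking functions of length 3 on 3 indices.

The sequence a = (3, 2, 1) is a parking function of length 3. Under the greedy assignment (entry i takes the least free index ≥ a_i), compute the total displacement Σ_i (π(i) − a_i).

0

Σπ = 3·4/2 = 6 (π permutes [3]); Σa = 3+2+1 = 6; disp = 6−6 = 0.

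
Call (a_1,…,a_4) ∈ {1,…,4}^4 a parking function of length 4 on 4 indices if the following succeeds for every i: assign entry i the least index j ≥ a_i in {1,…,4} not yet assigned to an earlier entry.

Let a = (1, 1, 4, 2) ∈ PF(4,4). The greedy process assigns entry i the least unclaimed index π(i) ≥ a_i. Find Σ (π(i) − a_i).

Σπ = 4·5/2 = 10 (π permutes [4]); Σa = 1+1+4+2 = 8; disp = 10−8 = 2.

2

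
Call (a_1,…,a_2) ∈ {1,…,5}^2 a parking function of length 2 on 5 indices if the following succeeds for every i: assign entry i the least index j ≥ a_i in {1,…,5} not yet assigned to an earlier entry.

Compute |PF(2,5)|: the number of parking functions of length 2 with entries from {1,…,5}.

Count = (5+1−2)·(5+1)^{2−1} = 4·6 = 24 [KW]
Check (2,5) → sorted (2,5): b_i ≤ 3+i ∀i, a PF.

24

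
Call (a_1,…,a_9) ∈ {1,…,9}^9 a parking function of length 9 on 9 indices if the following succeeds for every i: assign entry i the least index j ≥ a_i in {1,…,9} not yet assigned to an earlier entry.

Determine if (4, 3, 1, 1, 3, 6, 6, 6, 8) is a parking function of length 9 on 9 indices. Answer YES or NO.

YES

Rearranged: b = (1, 1, 3, 3, 4, 6, 6, 6, 8).
  b_1=1 ≤ 1
  b_2=1 ≤ 2
  b_3=3 ≤ 3
  b_4=3 ≤ 4
  b_5=4 ≤ 5
  b_6=6 ≤ 6
  b_7=6 ≤ 7
  b_8=6 ≤ 8
  b_9=8 ≤ 9
All bounds hold ⇒ YES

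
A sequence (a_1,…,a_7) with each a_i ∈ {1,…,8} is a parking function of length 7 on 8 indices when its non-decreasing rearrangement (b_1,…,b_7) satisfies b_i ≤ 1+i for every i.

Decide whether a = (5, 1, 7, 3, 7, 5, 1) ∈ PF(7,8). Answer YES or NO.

Rearranged: b = (1, 1, 3, 5, 5, 7, 7).
  b_1=1 ≤ 2
  b_2=1 ≤ 3
  b_3=3 ≤ 4
  b_4=5 ≤ 5
  b_5=5 ≤ 6
  b_6=7 ≤ 7
  b_7=7 ≤ 8
All bounds hold ⇒ YES

YES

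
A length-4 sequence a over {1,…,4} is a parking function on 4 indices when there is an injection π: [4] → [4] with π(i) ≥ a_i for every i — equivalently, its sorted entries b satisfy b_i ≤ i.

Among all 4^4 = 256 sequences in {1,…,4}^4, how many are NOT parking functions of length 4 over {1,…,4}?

Count = (5−4)·5^(4−1) = 1·125 = 125
E.g. (1,3,4,3) → sorted (1,3,3,4): b_2=3>2, not a PF.
So 256 − 125 = 131 fail.

131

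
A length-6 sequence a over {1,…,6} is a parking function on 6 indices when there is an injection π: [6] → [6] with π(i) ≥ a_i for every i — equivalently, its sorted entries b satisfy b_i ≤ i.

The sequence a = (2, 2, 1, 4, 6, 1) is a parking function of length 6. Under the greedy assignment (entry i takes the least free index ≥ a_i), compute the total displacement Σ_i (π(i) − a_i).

Σπ = 21 ({1..6} each once); Σa = 2+2+1+4+6+1 = 16; disp = 21−16 = 5.

5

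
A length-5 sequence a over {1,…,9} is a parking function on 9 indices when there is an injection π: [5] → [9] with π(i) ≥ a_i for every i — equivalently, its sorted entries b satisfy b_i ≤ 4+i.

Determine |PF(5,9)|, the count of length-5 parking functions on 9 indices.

50000

|PF(5,9)| = (9+1−5)·(9+1)^{5−1} = 5×10000 = 50000 (Konheim–Weiss)
Check (1,7,1,4,4) → sorted (1,1,4,4,7): b_i ≤ 4+i ∀i, a PF.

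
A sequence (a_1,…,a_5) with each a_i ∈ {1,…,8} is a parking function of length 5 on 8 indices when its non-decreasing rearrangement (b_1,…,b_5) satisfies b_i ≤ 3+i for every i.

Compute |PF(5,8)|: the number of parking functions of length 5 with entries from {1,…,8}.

|PF| = 4·9^4 = 4×6561 = 26244 (Pollak)
Check (6,2,3,1,1) → sorted (1,1,2,3,6): b_i ≤ 3+i ∀i, a PF.

26244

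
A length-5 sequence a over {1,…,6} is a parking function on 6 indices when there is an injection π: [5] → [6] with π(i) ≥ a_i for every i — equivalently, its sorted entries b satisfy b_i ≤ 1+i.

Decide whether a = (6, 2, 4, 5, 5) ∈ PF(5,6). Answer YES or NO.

NO

Order a: b = (2, 4, 5, 5, 6).
  b_1=2 ≤ 2
  b_2=4 > 3
  fails at i=2 ⇒ NO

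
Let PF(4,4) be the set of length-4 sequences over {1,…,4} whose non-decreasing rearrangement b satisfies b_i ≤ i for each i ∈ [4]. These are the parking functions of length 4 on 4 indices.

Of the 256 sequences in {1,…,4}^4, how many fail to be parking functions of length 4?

|PF| = 1·5^3 = 1×125 = 125 (Konheim–Weiss)
Example (4,4,3,3) → sorted (3,3,4,4): b_1=3>1, not a PF.
So 256 − 125 = 131 fail.

131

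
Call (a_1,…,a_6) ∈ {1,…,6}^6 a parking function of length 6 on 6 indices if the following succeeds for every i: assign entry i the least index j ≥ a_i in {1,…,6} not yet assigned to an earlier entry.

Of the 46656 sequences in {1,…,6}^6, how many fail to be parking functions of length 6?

|PF| = (6+1−6)·(6+1)^{6−1} = 1 · 16807 = 16807
E.g. (6,6,6,1,5,2) → sorted (1,2,5,6,6,6): b_3=5>3, not a PF.
So 46656 − 16807 = 29849 fail.

29849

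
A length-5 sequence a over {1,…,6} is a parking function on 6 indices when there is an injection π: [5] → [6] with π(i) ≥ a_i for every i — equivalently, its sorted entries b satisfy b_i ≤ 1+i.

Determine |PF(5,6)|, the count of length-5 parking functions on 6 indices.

4802

|PF(5,6)| = (7−5)·7^(5−1) = 2 · 2401 = 4802 (Pollak)
Example (4,3,2,5,2) → sorted (2,2,3,4,5): b_i ≤ 1+i ∀i, a PF.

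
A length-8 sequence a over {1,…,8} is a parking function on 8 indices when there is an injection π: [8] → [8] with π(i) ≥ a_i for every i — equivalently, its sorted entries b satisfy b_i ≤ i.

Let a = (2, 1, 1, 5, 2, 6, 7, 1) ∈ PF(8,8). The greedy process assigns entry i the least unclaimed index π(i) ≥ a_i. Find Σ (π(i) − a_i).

Σπ = 36 ({1..8} each once); Σa = 2+1+1+5+2+6+7+1 = 25; disp = 36−25 = 11.

11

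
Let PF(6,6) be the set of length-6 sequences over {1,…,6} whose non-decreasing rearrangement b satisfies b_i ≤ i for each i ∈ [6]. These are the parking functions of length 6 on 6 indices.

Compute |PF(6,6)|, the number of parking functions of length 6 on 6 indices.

|PF(6,6)| = (6−6+1)·(6+1)^(6−1) = 1×16807 = 16807 (Pollak)
Check (1,2,1,1,1,4) → sorted (1,1,1,1,2,4): b_i ≤ i ∀i, a PF.

16807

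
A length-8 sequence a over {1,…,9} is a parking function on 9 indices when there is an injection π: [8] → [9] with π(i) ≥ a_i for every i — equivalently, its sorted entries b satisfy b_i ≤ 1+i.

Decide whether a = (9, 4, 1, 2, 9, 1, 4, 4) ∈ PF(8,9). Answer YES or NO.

NO

Rearranged: b = (1, 1, 2, 4, 4, 4, 9, 9).
  b_1=1 ≤ 2
  b_2=1 ≤ 3
  b_3=2 ≤ 4
  b_4=4 ≤ 5
  b_5=4 ≤ 6
  b_6=4 ≤ 7
  b_7=9 > 8
  fails at i=7 ⇒ NO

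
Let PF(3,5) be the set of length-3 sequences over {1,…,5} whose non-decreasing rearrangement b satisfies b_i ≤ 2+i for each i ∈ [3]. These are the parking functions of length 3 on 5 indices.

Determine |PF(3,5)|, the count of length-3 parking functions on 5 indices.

|PF| = 3·6^2 = 3×36 = 108 (Konheim–Weiss)
One tuple (4,1,5) → sorted (1,4,5): b_i ≤ 2+i ∀i, a PF.

108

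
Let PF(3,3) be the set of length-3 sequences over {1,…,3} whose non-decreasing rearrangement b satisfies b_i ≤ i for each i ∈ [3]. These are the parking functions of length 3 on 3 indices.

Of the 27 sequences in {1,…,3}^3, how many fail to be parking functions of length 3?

Count = (3+1−3)·(3+1)^{3−1} = 1×16 = 16 (Konheim–Weiss)
Example (3,3,3) → sorted (3,3,3): b_1=3>1, not a PF.
So 27 − 16 = 11 fail.

11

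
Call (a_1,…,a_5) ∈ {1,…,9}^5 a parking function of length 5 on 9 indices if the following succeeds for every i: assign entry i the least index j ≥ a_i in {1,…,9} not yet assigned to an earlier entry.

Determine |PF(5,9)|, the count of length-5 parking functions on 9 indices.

Count = (9+1−5)·(9+1)^{5−1} = 5 · 10000 = 50000 [KW]
E.g. (3,4,2,5,3) → sorted (2,3,3,4,5): b_i ≤ 4+i ∀i, a PF.

50000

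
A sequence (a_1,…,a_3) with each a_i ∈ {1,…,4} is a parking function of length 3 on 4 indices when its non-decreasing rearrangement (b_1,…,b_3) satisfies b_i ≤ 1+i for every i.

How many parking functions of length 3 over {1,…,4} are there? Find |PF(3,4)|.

|PF(3,4)| = (4+1−3)·(4+1)^{3−1} = 2·25 = 50 (Pollak)
Example (2,1,1) → sorted (1,1,2): b_i ≤ 1+i ∀i, a PF.

50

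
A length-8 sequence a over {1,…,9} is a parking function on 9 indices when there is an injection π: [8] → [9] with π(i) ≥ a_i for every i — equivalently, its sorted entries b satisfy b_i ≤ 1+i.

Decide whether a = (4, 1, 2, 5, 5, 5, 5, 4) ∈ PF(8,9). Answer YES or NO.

Rearranged: b = (1, 2, 4, 4, 5, 5, 5, 5).
  b_1=1 ≤ 2
  b_2=2 ≤ 3
  b_3=4 ≤ 4
  b_4=4 ≤ 5
  b_5=5 ≤ 6
  b_6=5 ≤ 7
  b_7=5 ≤ 8
  b_8=5 ≤ 9
All bounds hold ⇒ YES

YES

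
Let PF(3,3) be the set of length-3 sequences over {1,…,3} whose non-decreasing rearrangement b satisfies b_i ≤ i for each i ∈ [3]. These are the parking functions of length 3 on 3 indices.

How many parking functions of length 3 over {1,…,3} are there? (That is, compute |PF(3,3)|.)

|PF(3,3)| = 1·4^2 = 1·16 = 16 [KW]
One tuple (3,1,1) → sorted (1,1,3): b_i ≤ i ∀i, a PF.

16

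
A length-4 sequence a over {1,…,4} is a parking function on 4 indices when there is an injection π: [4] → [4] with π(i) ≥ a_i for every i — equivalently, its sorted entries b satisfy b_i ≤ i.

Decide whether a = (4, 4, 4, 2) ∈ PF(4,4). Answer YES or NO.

NO

Order a: b = (2, 4, 4, 4).
  b_1=2 > 1
  fails at i=1 ⇒ NO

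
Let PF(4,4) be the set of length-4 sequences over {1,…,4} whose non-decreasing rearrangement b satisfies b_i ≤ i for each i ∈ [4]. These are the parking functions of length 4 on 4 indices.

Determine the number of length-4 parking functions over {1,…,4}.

125

Count = (4−4+1)·(4+1)^(4−1) = 1·125 = 125
One tuple (4,1,3,1) → sorted (1,1,3,4): b_i ≤ i ∀i, a PF.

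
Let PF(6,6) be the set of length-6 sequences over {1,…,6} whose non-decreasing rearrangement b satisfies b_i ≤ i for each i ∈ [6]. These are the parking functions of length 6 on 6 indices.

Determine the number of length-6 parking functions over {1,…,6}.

Count = (6+1−6)·(6+1)^{6−1} = 1×16807 = 16807 (Konheim–Weiss)
Check (4,1,1,4,2,4) → sorted (1,1,2,4,4,4): b_i ≤ i ∀i, a PF.

16807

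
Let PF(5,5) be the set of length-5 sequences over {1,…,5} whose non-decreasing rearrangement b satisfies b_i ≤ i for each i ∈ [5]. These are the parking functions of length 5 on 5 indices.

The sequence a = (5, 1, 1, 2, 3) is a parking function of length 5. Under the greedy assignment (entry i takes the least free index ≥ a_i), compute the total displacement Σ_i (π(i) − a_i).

3

Σπ = 15 ({1..5} each once); Σa = 5+1+1+2+3 = 12; disp = 15−12 = 3.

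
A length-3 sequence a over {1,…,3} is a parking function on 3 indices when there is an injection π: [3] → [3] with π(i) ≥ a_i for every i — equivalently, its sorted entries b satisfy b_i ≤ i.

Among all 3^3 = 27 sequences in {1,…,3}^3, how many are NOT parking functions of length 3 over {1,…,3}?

Count = 1·4^2 = 1·16 = 16 (Pollak)
E.g. (2,2,3) → sorted (2,2,3): b_1=2>1, not a PF.
3^3 − 16 = 27 − 16 = 11

11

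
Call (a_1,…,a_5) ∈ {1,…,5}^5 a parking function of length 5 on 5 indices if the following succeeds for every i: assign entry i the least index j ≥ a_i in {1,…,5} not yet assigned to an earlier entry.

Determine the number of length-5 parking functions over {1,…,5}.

#PF = (6−5)·6^(5−1) = 1·1296 = 1296 (Pollak)
Check (2,4,1,5,1) → sorted (1,1,2,4,5): b_i ≤ i ∀i, a PF.

1296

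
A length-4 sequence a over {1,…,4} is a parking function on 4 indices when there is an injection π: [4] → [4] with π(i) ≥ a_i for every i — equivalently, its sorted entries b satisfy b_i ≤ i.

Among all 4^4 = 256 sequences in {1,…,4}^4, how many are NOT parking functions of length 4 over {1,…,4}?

131

|PF| = 1·5^3 = 1×125 = 125 (Pollak)
Check (3,3,4,2) → sorted (2,3,3,4): b_1=2>1, not a PF.
Total 256; non-PF = 256−125 = 131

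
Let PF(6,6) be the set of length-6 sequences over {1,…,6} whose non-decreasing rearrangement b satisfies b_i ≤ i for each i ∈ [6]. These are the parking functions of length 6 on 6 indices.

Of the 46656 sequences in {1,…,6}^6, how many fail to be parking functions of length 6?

29849

#PF = (6+1−6)·(6+1)^{6−1} = 1 · 16807 = 16807 (Konheim–Weiss)
One tuple (6,4,6,5,4,6) → sorted (4,4,5,6,6,6): b_1=4>1, not a PF.
So 46656 − 16807 = 29849 fail.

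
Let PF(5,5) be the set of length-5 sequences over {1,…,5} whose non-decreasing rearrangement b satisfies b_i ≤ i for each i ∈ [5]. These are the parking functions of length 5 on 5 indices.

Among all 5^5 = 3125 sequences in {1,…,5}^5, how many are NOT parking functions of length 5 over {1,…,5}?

Count = (5+1−5)·(5+1)^{5−1} = 1 · 1296 = 1296
One tuple (3,5,3,3,2) → sorted (2,3,3,3,5): b_1=2>1, not a PF.
So 3125 − 1296 = 1829 fail.

1829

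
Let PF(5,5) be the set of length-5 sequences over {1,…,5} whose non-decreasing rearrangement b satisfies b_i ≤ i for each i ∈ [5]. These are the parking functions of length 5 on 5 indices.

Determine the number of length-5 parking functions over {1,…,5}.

1296

#PF = (5−5+1)·(5+1)^(5−1) = 1 · 1296 = 1296
E.g. (2,4,2,5,1) → sorted (1,2,2,4,5): b_i ≤ i ∀i, a PF.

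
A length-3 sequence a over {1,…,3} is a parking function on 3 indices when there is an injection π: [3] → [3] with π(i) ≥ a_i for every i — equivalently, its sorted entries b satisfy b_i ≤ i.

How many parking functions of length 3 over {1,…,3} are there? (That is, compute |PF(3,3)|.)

#PF = (4−3)·4^(3−1) = 1×16 = 16 (Pollak)
Example (2,3,1) → sorted (1,2,3): b_i ≤ i ∀i, a PF.

16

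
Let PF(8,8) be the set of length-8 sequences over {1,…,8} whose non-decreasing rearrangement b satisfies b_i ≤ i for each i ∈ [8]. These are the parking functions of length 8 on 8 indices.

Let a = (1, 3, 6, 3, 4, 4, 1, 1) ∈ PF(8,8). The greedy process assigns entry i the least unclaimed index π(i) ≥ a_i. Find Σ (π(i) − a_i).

Σπ = 8·9/2 = 36 (π permutes [8]); Σa = 1+3+6+3+4+4+1+1 = 23; disp = 36−23 = 13.

13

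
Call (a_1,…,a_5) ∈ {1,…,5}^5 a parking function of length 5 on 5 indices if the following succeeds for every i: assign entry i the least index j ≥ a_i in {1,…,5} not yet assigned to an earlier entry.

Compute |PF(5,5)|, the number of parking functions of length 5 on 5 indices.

1296

#PF = (5+1−5)·(5+1)^{5−1} = 1·1296 = 1296 (Konheim–Weiss)
Check (1,1,3,3,1) → sorted (1,1,1,3,3): b_i ≤ i ∀i, a PF.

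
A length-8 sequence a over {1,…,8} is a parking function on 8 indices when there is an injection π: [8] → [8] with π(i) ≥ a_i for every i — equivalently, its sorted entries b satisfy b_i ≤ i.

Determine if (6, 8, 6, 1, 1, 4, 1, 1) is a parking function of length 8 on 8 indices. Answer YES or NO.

YES

Sorted: b = (1, 1, 1, 1, 4, 6, 6, 8).
  b_1=1 ≤ 1
  b_2=1 ≤ 2
  b_3=1 ≤ 3
  b_4=1 ≤ 4
  b_5=4 ≤ 5
  b_6=6 ≤ 6
  b_7=6 ≤ 7
  b_8=8 ≤ 8
All bounds hold ⇒ YES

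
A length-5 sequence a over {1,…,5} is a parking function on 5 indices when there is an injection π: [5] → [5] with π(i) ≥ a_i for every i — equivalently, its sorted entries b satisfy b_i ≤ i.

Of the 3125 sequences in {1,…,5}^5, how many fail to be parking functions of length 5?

1829

|PF| = (5+1−5)·(5+1)^{5−1} = 1 · 1296 = 1296 (Konheim–Weiss)
Check (3,4,4,4,4) → sorted (3,4,4,4,4): b_1=3>1, not a PF.
5^5 − 1296 = 3125 − 1296 = 1829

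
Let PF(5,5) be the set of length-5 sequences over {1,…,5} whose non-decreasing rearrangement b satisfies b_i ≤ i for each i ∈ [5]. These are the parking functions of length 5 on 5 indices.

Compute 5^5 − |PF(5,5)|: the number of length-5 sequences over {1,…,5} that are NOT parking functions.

|PF| = (5−5+1)·(5+1)^(5−1) = 1·1296 = 1296 (Konheim–Weiss)
Example (3,5,5,5,5) → sorted (3,5,5,5,5): b_1=3>1, not a PF.
Total 3125; non-PF = 3125−1296 = 1829

1829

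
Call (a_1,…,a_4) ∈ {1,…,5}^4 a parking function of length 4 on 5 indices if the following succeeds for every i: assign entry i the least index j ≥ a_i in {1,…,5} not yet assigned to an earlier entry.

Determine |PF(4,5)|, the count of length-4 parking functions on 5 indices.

432

Count = (6−4)·6^(4−1) = 2 · 216 = 432 (Konheim–Weiss)
One tuple (4,2,2,3) → sorted (2,2,3,4): b_i ≤ 1+i ∀i, a PF.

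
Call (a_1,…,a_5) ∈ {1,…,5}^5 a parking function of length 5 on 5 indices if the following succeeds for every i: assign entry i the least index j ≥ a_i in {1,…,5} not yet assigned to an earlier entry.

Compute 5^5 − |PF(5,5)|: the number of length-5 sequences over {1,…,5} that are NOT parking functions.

|PF| = (5+1−5)·(5+1)^{5−1} = 1·1296 = 1296 (Konheim–Weiss)
Example (5,4,1,5,4) → sorted (1,4,4,5,5): b_2=4>2, not a PF.
So 3125 − 1296 = 1829 fail.

1829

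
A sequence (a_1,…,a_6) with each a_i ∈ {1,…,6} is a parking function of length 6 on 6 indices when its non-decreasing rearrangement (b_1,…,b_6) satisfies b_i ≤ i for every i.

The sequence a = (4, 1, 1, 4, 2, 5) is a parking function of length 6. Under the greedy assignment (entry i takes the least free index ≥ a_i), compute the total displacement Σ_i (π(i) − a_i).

Σπ(i) = 1+…+6 = 21; Σa = 4+1+1+4+2+5 = 17; disp = 21−17 = 4.

4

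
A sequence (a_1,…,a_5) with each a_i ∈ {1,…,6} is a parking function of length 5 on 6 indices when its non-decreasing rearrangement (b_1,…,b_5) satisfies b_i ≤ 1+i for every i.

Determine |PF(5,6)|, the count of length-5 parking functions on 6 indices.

4802

|PF| = (6−5+1)·(6+1)^(5−1) = 2 · 2401 = 4802
Check (5,1,3,1,3) → sorted (1,1,3,3,5): b_i ≤ 1+i ∀i, a PF.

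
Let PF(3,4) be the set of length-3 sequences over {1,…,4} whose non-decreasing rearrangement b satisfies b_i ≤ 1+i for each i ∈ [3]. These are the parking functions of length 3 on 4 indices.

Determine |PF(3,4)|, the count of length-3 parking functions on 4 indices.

50

#PF = (4+1−3)·(4+1)^{3−1} = 2×25 = 50 [KW]
One tuple (3,1,1) → sorted (1,1,3): b_i ≤ 1+i ∀i, a PF.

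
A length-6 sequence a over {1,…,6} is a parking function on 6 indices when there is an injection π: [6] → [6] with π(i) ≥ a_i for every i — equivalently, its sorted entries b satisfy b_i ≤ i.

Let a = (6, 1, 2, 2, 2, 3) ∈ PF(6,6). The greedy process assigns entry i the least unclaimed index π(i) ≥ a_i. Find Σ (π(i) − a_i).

Σπ(i) = 1+…+6 = 21; Σa = 6+1+2+2+2+3 = 16; disp = 21−16 = 5.

5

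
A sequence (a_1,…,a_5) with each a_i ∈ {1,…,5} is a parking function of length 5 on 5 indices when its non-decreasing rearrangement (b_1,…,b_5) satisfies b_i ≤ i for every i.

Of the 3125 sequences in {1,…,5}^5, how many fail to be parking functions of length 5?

1829

|PF| = (6−5)·6^(5−1) = 1×1296 = 1296 (Pollak)
One tuple (4,2,2,4,5) → sorted (2,2,4,4,5): b_1=2>1, not a PF.
5^5 − 1296 = 3125 − 1296 = 1829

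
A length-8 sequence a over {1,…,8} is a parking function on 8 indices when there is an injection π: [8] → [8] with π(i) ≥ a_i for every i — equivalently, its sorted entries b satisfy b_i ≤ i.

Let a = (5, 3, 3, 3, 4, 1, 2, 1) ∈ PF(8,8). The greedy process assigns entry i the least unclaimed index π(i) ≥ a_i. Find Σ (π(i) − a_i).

14

Σπ(i) = 1+…+8 = 36; Σa = 5+3+3+3+4+1+2+1 = 22; disp = 36−22 = 14.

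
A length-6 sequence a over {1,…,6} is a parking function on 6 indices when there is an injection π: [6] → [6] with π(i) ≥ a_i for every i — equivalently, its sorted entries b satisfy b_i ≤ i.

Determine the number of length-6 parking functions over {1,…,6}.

|PF(6,6)| = (6−6+1)·(6+1)^(6−1) = 1 · 16807 = 16807 (Pollak)
Example (2,1,2,4,4,1) → sorted (1,1,2,2,4,4): b_i ≤ i ∀i, a PF.

16807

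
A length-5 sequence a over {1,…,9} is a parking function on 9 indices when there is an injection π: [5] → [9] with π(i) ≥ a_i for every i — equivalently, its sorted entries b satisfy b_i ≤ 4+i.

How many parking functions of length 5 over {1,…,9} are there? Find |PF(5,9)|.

50000

|PF| = 5·10^4 = 5·10000 = 50000
Check (7,6,6,4,1) → sorted (1,4,6,6,7): b_i ≤ 4+i ∀i, a PF.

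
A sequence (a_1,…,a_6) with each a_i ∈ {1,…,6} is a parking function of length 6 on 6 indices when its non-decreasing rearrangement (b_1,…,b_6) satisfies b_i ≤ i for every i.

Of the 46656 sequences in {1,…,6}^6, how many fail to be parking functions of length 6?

#PF = (7−6)·7^(6−1) = 1·16807 = 16807
E.g. (6,3,3,2,2,2) → sorted (2,2,2,3,3,6): b_1=2>1, not a PF.
So 46656 − 16807 = 29849 fail.

29849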